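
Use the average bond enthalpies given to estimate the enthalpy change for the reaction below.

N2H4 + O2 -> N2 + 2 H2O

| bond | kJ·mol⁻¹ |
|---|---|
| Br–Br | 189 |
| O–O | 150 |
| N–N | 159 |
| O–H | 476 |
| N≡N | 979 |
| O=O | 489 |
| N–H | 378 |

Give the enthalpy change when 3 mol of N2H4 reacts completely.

Bonds broken (reactants):
  N–H: 4 × 378 = 1512
  N–N: 1 × 159 = 159
  O=O: 1 × 489 = 489
  Σ(broken) = 2160 kJ
Bonds formed (products):
  N≡N: 1 × 979 = 979
  O–H: 4 × 476 = 1904
  Σ(formed) = 2883 kJ
ΔH = Σ(broken) − Σ(formed) = 2160 − 2883 = −723 kJ
For 3× the reaction as written: 3 × (−723) = −2169 kJ

ΔH = −2169 kJ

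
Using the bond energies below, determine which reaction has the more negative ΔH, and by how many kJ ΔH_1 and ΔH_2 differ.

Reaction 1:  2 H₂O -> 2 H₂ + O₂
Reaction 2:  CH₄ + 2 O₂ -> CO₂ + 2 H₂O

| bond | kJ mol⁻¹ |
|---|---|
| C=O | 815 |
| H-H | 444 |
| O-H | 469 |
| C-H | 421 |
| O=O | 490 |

Reaction 1:
  Bonds broken (reactants):
    O-H: 4 × 469 = 1876
    Σ(broken) = 1876 kJ
  Bonds formed (products):
    H-H: 2 × 444 = 888
    O=O: 1 × 490 = 490
    Σ(formed) = 1378 kJ
  ΔH_1 = 1876 − 1378 = +498 kJ
Reaction 2:
  Bonds broken (reactants):
    C-H: 4 × 421 = 1684
    O=O: 2 × 490 = 980
    Σ(broken) = 2664 kJ
  Bonds formed (products):
    C=O: 2 × 815 = 1630
    O-H: 4 × 469 = 1876
    Σ(formed) = 3506 kJ
  ΔH_2 = 2664 − 3506 = −842 kJ
ΔH_1 − ΔH_2 = +1340 kJ, so reaction 2 has the more negative ΔH; |ΔH_1 − ΔH_2| = 1340 kJ.

Reaction 2, by 1340 kJ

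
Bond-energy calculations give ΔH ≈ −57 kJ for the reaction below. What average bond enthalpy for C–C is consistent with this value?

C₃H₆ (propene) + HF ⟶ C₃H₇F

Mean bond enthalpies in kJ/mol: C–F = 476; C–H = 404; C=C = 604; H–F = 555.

Let D be the C–C bond energy.
Σ(broken) = 1×D + 6×404 + 1×604 + 1×555 = 3583 + D
Σ(formed) = 2×D + 1×476 + 7×404 = 3304 + 2D
ΔH = Σ(broken) − Σ(formed) = (3583 + D) − (3304 + 2D) = +279 − D
Setting this equal to −57 kJ gives D = 336 kJ/mol.

D(C–C) ≈ 336 kJ/mol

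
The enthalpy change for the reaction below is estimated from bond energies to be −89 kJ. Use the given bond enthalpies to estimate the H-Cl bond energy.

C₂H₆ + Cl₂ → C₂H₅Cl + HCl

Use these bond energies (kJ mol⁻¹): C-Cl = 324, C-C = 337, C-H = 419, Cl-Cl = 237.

D(H-Cl) ≈ 421 kJ/mol

Let D be the H-Cl bond energy.
Σ(broken) = 1×337 + 6×419 + 1×237 = 3088
Σ(formed) = 1×337 + 1×324 + 5×419 + 1×D = 2756 + D
ΔH = Σ(broken) − Σ(formed) = (3088) − (2756 + D) = +332 − D
Setting this equal to −89 kJ gives D = 421 kJ/mol.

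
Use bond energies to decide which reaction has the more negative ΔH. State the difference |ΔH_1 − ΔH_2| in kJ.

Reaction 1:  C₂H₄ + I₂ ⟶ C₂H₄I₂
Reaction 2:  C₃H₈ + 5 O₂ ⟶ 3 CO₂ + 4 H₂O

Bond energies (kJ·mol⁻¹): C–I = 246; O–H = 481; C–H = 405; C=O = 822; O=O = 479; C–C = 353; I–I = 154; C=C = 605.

Reaction 1:
  Bonds broken (reactants):
    C–H: 4 × 405 = 1620
    C=C: 1 × 605 = 605
    I–I: 1 × 154 = 154
    Σ(broken) = 2379 kJ
  Bonds formed (products):
    C–C: 1 × 353 = 353
    C–H: 4 × 405 = 1620
    C–I: 2 × 246 = 492
    Σ(formed) = 2465 kJ
  ΔH_1 = 2379 − 2465 = −86 kJ
Reaction 2:
  Bonds broken (reactants):
    C–C: 2 × 353 = 706
    C–H: 8 × 405 = 3240
    O=O: 5 × 479 = 2395
    Σ(broken) = 6341 kJ
  Bonds formed (products):
    C=O: 6 × 822 = 4932
    O–H: 8 × 481 = 3848
    Σ(formed) = 8780 kJ
  ΔH_2 = 6341 − 8780 = −2439 kJ
ΔH_1 − ΔH_2 = +2353 kJ, so reaction 2 has the more negative ΔH; |ΔH_1 − ΔH_2| = 2353 kJ.

Reaction 2, by 2353 kJ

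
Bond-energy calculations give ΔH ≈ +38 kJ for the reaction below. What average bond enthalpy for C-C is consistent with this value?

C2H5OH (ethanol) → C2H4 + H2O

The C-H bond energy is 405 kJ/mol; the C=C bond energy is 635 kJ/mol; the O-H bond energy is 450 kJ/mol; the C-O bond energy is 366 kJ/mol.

D(C-C) ≈ 352 kJ/mol

Let D be the C-C bond energy.
Σ(broken) = 1×D + 5×405 + 1×366 + 1×450 = 2841 + D
Σ(formed) = 4×405 + 1×635 + 2×450 = 3155
ΔH = Σ(broken) − Σ(formed) = (2841 + D) − (3155) = −314 + D
Setting this equal to +38 kJ gives D = 352 kJ/mol.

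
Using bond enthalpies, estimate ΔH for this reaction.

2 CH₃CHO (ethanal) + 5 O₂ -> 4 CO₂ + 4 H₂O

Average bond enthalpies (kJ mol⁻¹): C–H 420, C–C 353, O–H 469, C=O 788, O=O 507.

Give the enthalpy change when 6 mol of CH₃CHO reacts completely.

ΔH = −5637 kJ

Bonds broken (reactants):
  C–C: 2 × 353 = 706
  C–H: 8 × 420 = 3360
  C=O: 2 × 788 = 1576
  O=O: 5 × 507 = 2535
  Σ(broken) = 8177 kJ
Bonds formed (products):
  C=O: 8 × 788 = 6304
  O–H: 8 × 469 = 3752
  Σ(formed) = 10056 kJ
ΔH = Σ(broken) − Σ(formed) = 8177 − 10056 = −1879 kJ
For 3× the reaction as written: 3 × (−1879) = −5637 kJ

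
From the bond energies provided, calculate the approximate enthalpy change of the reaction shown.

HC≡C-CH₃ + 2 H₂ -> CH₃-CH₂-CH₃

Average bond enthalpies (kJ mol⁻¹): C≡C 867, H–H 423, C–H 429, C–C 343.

ΔH ≈ −346 kJ

Bonds broken (reactants):
  C≡C: 1 × 867 = 867
  C–C: 1 × 343 = 343
  C–H: 4 × 429 = 1716
  H–H: 2 × 423 = 846
  Σ(broken) = 3772 kJ
Bonds formed (products):
  C–C: 2 × 343 = 686
  C–H: 8 × 429 = 3432
  Σ(formed) = 4118 kJ
ΔH = Σ(broken) − Σ(formed) = 3772 − 4118 = −346 kJ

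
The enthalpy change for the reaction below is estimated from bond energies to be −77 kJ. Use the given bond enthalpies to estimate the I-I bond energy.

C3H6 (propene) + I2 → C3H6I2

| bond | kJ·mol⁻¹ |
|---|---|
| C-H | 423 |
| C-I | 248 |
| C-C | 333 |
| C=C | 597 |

Let D be the I-I bond energy.
Σ(broken) = 1×333 + 6×423 + 1×597 + 1×D = 3468 + D
Σ(formed) = 2×333 + 6×423 + 2×248 = 3700
ΔH = Σ(broken) − Σ(formed) = (3468 + D) − (3700) = −232 + D
Setting this equal to −77 kJ gives D = 155 kJ/mol.

D(I-I) ≈ 155 kJ/mol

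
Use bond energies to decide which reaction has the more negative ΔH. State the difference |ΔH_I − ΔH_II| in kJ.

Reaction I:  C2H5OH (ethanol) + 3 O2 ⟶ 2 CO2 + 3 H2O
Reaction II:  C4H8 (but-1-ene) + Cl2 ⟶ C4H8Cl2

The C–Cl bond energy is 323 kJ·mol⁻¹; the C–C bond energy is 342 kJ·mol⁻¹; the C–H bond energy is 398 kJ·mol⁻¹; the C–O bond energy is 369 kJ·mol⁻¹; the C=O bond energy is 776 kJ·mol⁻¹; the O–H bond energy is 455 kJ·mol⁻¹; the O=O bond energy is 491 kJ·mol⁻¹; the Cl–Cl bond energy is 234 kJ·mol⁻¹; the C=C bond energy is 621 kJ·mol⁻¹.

Reaction I, by 1072 kJ

Reaction I:
  Bonds broken (reactants):
    C–C: 1 × 342 = 342
    C–H: 5 × 398 = 1990
    C–O: 1 × 369 = 369
    O–H: 1 × 455 = 455
    O=O: 3 × 491 = 1473
    Σ(broken) = 4629 kJ
  Bonds formed (products):
    C=O: 4 × 776 = 3104
    O–H: 6 × 455 = 2730
    Σ(formed) = 5834 kJ
  ΔH_I = 4629 − 5834 = −1205 kJ
Reaction II:
  Bonds broken (reactants):
    C–C: 2 × 342 = 684
    C–H: 8 × 398 = 3184
    C=C: 1 × 621 = 621
    Cl–Cl: 1 × 234 = 234
    Σ(broken) = 4723 kJ
  Bonds formed (products):
    C–C: 3 × 342 = 1026
    C–Cl: 2 × 323 = 646
    C–H: 8 × 398 = 3184
    Σ(formed) = 4856 kJ
  ΔH_II = 4723 − 4856 = −133 kJ
ΔH_I − ΔH_II = −1072 kJ, so reaction I has the more negative ΔH; |ΔH_I − ΔH_II| = 1072 kJ.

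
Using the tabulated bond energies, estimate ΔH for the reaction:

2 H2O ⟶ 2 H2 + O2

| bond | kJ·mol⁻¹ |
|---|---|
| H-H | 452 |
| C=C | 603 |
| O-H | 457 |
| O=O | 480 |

Bonds broken (reactants):
  O-H: 4 × 457 = 1828
  Σ(broken) = 1828 kJ
Bonds formed (products):
  H-H: 2 × 452 = 904
  O=O: 1 × 480 = 480
  Σ(formed) = 1384 kJ
ΔH = Σ(broken) − Σ(formed) = 1828 − 1384 = +444 kJ

ΔH ≈ +444 kJ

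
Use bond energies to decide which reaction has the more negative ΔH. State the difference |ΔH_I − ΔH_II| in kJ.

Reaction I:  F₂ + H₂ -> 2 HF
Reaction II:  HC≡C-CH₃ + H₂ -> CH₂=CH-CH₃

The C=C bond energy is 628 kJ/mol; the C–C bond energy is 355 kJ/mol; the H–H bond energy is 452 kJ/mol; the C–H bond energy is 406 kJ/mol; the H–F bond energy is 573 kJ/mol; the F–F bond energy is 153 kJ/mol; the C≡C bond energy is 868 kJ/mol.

Reaction I:
  Bonds broken (reactants):
    F–F: 1 × 153 = 153
    H–H: 1 × 452 = 452
    Σ(broken) = 605 kJ
  Bonds formed (products):
    H–F: 2 × 573 = 1146
    Σ(formed) = 1146 kJ
  ΔH_I = 605 − 1146 = −541 kJ
Reaction II:
  Bonds broken (reactants):
    C≡C: 1 × 868 = 868
    C–C: 1 × 355 = 355
    C–H: 4 × 406 = 1624
    H–H: 1 × 452 = 452
    Σ(broken) = 3299 kJ
  Bonds formed (products):
    C–C: 1 × 355 = 355
    C–H: 6 × 406 = 2436
    C=C: 1 × 628 = 628
    Σ(formed) = 3419 kJ
  ΔH_II = 3299 − 3419 = −120 kJ
ΔH_I − ΔH_II = −421 kJ, so reaction I has the more negative ΔH; |ΔH_I − ΔH_II| = 421 kJ.

Reaction I, by 421 kJ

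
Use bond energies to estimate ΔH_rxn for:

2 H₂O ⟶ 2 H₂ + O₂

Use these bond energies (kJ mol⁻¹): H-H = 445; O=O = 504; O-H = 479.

ΔH ≈ +522 kJ

Bonds broken (reactants):
  O-H: 4 × 479 = 1916
  Σ(broken) = 1916 kJ
Bonds formed (products):
  H-H: 2 × 445 = 890
  O=O: 1 × 504 = 504
  Σ(formed) = 1394 kJ
ΔH = Σ(broken) − Σ(formed) = 1916 − 1394 = +522 kJ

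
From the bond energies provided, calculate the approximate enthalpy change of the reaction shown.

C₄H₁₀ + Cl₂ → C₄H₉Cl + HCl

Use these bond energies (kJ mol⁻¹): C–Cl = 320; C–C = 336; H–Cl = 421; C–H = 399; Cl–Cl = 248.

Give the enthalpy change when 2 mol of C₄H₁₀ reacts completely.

ΔH = −188 kJ

Bonds broken (reactants):
  C–C: 3 × 336 = 1008
  C–H: 10 × 399 = 3990
  Cl–Cl: 1 × 248 = 248
  Σ(broken) = 5246 kJ
Bonds formed (products):
  C–C: 3 × 336 = 1008
  C–Cl: 1 × 320 = 320
  C–H: 9 × 399 = 3591
  H–Cl: 1 × 421 = 421
  Σ(formed) = 5340 kJ
ΔH = Σ(broken) − Σ(formed) = 5246 − 5340 = −94 kJ
For 2× the reaction as written: 2 × (−94) = −188 kJ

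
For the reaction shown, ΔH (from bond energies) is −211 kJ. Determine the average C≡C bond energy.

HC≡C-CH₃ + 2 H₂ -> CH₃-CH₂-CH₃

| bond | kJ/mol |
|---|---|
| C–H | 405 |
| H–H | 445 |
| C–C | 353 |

D(C≡C) ≈ 872 kJ/mol

Let D be the C≡C bond energy.
Σ(broken) = 1×D + 1×353 + 4×405 + 2×445 = 2863 + D
Σ(formed) = 2×353 + 8×405 = 3946
ΔH = Σ(broken) − Σ(formed) = (2863 + D) − (3946) = −1083 + D
Setting this equal to −211 kJ gives D = 872 kJ/mol.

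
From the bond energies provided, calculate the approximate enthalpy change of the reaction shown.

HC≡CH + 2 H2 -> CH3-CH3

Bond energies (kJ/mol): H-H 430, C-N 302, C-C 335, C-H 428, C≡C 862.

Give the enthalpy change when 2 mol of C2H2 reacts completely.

Bonds broken (reactants):
  C≡C: 1 × 862 = 862
  C-H: 2 × 428 = 856
  H-H: 2 × 430 = 860
  Σ(broken) = 2578 kJ
Bonds formed (products):
  C-C: 1 × 335 = 335
  C-H: 6 × 428 = 2568
  Σ(formed) = 2903 kJ
ΔH = Σ(broken) − Σ(formed) = 2578 − 2903 = −325 kJ
For 2× the reaction as written: 2 × (−325) = −650 kJ

ΔH = −650 kJ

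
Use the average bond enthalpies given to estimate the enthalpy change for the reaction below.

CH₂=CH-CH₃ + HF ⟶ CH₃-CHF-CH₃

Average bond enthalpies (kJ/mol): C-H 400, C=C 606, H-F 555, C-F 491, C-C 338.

ΔH ≈ −68 kJ

Bonds broken (reactants):
  C-C: 1 × 338 = 338
  C-H: 6 × 400 = 2400
  C=C: 1 × 606 = 606
  H-F: 1 × 555 = 555
  Σ(broken) = 3899 kJ
Bonds formed (products):
  C-C: 2 × 338 = 676
  C-F: 1 × 491 = 491
  C-H: 7 × 400 = 2800
  Σ(formed) = 3967 kJ
ΔH = Σ(broken) − Σ(formed) = 3899 − 3967 = −68 kJ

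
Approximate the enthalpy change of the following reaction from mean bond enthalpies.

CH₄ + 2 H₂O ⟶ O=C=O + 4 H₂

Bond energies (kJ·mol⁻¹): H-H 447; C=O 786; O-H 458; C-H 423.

ΔH ≈ +164 kJ

Bonds broken (reactants):
  C-H: 4 × 423 = 1692
  O-H: 4 × 458 = 1832
  Σ(broken) = 3524 kJ
Bonds formed (products):
  C=O: 2 × 786 = 1572
  H-H: 4 × 447 = 1788
  Σ(formed) = 3360 kJ
ΔH = Σ(broken) − Σ(formed) = 3524 − 3360 = +164 kJ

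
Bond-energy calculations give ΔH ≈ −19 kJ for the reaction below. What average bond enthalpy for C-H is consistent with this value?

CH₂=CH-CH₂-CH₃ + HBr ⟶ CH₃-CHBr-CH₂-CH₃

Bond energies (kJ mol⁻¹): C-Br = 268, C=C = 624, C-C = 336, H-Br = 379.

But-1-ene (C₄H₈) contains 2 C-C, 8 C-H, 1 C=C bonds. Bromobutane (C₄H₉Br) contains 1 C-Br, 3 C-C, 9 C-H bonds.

D(C-H) ≈ 418 kJ/mol

Let D be the C-H bond energy.
Σ(broken) = 2×336 + 8×D + 1×624 + 1×379 = 1675 + 8D
Σ(formed) = 1×268 + 3×336 + 9×D = 1276 + 9D
ΔH = Σ(broken) − Σ(formed) = (1675 + 8D) − (1276 + 9D) = +399 − D
Setting this equal to −19 kJ gives D = 418 kJ/mol.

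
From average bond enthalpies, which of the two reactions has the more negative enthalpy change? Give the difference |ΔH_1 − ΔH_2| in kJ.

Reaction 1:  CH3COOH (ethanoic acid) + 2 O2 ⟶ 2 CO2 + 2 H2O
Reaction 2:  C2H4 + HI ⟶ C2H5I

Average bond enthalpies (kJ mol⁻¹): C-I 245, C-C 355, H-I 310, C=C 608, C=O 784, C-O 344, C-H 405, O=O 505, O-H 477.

Reaction 1, by 772 kJ

Reaction 1:
  Bonds broken (reactants):
    C-C: 1 × 355 = 355
    C-H: 3 × 405 = 1215
    C-O: 1 × 344 = 344
    C=O: 1 × 784 = 784
    O-H: 1 × 477 = 477
    O=O: 2 × 505 = 1010
    Σ(broken) = 4185 kJ
  Bonds formed (products):
    C=O: 4 × 784 = 3136
    O-H: 4 × 477 = 1908
    Σ(formed) = 5044 kJ
  ΔH_1 = 4185 − 5044 = −859 kJ
Reaction 2:
  Bonds broken (reactants):
    C-H: 4 × 405 = 1620
    C=C: 1 × 608 = 608
    H-I: 1 × 310 = 310
    Σ(broken) = 2538 kJ
  Bonds formed (products):
    C-C: 1 × 355 = 355
    C-H: 5 × 405 = 2025
    C-I: 1 × 245 = 245
    Σ(formed) = 2625 kJ
  ΔH_2 = 2538 − 2625 = −87 kJ
ΔH_1 − ΔH_2 = −772 kJ, so reaction 1 has the more negative ΔH; |ΔH_1 − ΔH_2| = 772 kJ.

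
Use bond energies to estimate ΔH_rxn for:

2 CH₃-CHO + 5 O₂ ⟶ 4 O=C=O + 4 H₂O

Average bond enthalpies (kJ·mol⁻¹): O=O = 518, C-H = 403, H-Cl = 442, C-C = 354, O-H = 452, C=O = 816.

Bonds broken (reactants):
  C-C: 2 × 354 = 708
  C-H: 8 × 403 = 3224
  C=O: 2 × 816 = 1632
  O=O: 5 × 518 = 2590
  Σ(broken) = 8154 kJ
Bonds formed (products):
  C=O: 8 × 816 = 6528
  O-H: 8 × 452 = 3616
  Σ(formed) = 10144 kJ
ΔH = Σ(broken) − Σ(formed) = 8154 − 10144 = −1990 kJ

ΔH ≈ −1990 kJ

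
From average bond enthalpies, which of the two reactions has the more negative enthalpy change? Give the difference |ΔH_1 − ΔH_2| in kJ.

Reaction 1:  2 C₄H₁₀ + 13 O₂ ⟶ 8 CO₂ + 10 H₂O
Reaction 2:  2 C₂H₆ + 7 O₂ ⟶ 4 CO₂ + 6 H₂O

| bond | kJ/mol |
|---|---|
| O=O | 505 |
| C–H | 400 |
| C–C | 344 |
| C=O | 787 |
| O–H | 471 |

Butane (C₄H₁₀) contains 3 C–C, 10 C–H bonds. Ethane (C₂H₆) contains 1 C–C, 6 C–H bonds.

Reaction 1:
  Bonds broken (reactants):
    C–C: 6 × 344 = 2064
    C–H: 20 × 400 = 8000
    O=O: 13 × 505 = 6565
    Σ(broken) = 16629 kJ
  Bonds formed (products):
    C=O: 16 × 787 = 12592
    O–H: 20 × 471 = 9420
    Σ(formed) = 22012 kJ
  ΔH_1 = 16629 − 22012 = −5383 kJ
Reaction 2:
  Bonds broken (reactants):
    C–C: 2 × 344 = 688
    C–H: 12 × 400 = 4800
    O=O: 7 × 505 = 3535
    Σ(broken) = 9023 kJ
  Bonds formed (products):
    C=O: 8 × 787 = 6296
    O–H: 12 × 471 = 5652
    Σ(formed) = 11948 kJ
  ΔH_2 = 9023 − 11948 = −2925 kJ
ΔH_1 − ΔH_2 = −2458 kJ, so reaction 1 has the more negative ΔH; |ΔH_1 − ΔH_2| = 2458 kJ.

Reaction 1, by 2458 kJ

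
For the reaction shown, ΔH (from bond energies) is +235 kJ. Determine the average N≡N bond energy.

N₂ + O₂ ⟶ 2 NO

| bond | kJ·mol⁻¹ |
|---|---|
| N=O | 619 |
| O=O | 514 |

Let D be the N≡N bond energy.
Σ(broken) = 1×D + 1×514 = 514 + D
Σ(formed) = 2×619 = 1238
ΔH = Σ(broken) − Σ(formed) = (514 + D) − (1238) = −724 + D
Setting this equal to +235 kJ gives D = 959 kJ/mol.

D(N≡N) ≈ 959 kJ/mol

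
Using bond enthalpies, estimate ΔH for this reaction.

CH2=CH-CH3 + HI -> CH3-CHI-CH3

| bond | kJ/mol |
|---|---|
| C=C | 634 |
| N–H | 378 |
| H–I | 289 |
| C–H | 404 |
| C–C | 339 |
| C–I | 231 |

Bonds broken (reactants):
  C–C: 1 × 339 = 339
  C–H: 6 × 404 = 2424
  C=C: 1 × 634 = 634
  H–I: 1 × 289 = 289
  Σ(broken) = 3686 kJ
Bonds formed (products):
  C–C: 2 × 339 = 678
  C–H: 7 × 404 = 2828
  C–I: 1 × 231 = 231
  Σ(formed) = 3737 kJ
ΔH = Σ(broken) − Σ(formed) = 3686 − 3737 = −51 kJ

ΔH ≈ −51 kJ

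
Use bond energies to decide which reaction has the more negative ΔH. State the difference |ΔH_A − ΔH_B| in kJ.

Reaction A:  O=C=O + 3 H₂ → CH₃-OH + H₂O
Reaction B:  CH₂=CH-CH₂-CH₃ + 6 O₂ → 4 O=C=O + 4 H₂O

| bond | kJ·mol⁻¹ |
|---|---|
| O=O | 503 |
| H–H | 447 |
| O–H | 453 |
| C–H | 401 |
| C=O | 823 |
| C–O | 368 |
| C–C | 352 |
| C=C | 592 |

Reaction B, by 2743 kJ

Reaction A:
  Bonds broken (reactants):
    C=O: 2 × 823 = 1646
    H–H: 3 × 447 = 1341
    Σ(broken) = 2987 kJ
  Bonds formed (products):
    C–H: 3 × 401 = 1203
    C–O: 1 × 368 = 368
    O–H: 3 × 453 = 1359
    Σ(formed) = 2930 kJ
  ΔH_A = 2987 − 2930 = +57 kJ
Reaction B:
  Bonds broken (reactants):
    C–C: 2 × 352 = 704
    C–H: 8 × 401 = 3208
    C=C: 1 × 592 = 592
    O=O: 6 × 503 = 3018
    Σ(broken) = 7522 kJ
  Bonds formed (products):
    C=O: 8 × 823 = 6584
    O–H: 8 × 453 = 3624
    Σ(formed) = 10208 kJ
  ΔH_B = 7522 − 10208 = −2686 kJ
ΔH_A − ΔH_B = +2743 kJ, so reaction B has the more negative ΔH; |ΔH_A − ΔH_B| = 2743 kJ.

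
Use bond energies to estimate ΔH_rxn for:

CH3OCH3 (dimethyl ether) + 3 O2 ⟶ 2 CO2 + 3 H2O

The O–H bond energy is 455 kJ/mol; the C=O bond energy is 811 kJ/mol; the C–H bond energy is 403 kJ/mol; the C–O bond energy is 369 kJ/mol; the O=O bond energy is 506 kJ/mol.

Bonds broken (reactants):
  C–H: 6 × 403 = 2418
  C–O: 2 × 369 = 738
  O=O: 3 × 506 = 1518
  Σ(broken) = 4674 kJ
Bonds formed (products):
  C=O: 4 × 811 = 3244
  O–H: 6 × 455 = 2730
  Σ(formed) = 5974 kJ
ΔH = Σ(broken) − Σ(formed) = 4674 − 5974 = −1300 kJ

ΔH ≈ −1300 kJ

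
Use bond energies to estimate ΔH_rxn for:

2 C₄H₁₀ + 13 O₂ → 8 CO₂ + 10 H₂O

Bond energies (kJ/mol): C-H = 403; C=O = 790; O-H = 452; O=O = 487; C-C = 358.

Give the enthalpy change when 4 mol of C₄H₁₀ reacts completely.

Bonds broken (reactants):
  C-C: 6 × 358 = 2148
  C-H: 20 × 403 = 8060
  O=O: 13 × 487 = 6331
  Σ(broken) = 16539 kJ
Bonds formed (products):
  C=O: 16 × 790 = 12640
  O-H: 20 × 452 = 9040
  Σ(formed) = 21680 kJ
ΔH = Σ(broken) − Σ(formed) = 16539 − 21680 = −5141 kJ
For 2× the reaction as written: 2 × (−5141) = −10282 kJ

ΔH = −10282 kJ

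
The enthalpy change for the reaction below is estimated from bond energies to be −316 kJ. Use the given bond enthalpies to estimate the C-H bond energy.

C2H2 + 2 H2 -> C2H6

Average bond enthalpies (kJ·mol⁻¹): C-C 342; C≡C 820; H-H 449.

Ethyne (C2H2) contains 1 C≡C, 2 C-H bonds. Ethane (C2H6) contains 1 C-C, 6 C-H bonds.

Let D be the C-H bond energy.
Σ(broken) = 1×820 + 2×D + 2×449 = 1718 + 2D
Σ(formed) = 1×342 + 6×D = 342 + 6D
ΔH = Σ(broken) − Σ(formed) = (1718 + 2D) − (342 + 6D) = +1376 − 4D
Setting this equal to −316 kJ gives 4D = 1692, so D = 423 kJ/mol.

D(C-H) ≈ 423 kJ/mol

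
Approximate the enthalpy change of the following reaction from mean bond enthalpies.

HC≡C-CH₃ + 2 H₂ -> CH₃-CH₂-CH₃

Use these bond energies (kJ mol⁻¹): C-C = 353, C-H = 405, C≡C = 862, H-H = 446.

Bonds broken (reactants):
  C≡C: 1 × 862 = 862
  C-C: 1 × 353 = 353
  C-H: 4 × 405 = 1620
  H-H: 2 × 446 = 892
  Σ(broken) = 3727 kJ
Bonds formed (products):
  C-C: 2 × 353 = 706
  C-H: 8 × 405 = 3240
  Σ(formed) = 3946 kJ
ΔH = Σ(broken) − Σ(formed) = 3727 − 3946 = −219 kJ

ΔH ≈ −219 kJ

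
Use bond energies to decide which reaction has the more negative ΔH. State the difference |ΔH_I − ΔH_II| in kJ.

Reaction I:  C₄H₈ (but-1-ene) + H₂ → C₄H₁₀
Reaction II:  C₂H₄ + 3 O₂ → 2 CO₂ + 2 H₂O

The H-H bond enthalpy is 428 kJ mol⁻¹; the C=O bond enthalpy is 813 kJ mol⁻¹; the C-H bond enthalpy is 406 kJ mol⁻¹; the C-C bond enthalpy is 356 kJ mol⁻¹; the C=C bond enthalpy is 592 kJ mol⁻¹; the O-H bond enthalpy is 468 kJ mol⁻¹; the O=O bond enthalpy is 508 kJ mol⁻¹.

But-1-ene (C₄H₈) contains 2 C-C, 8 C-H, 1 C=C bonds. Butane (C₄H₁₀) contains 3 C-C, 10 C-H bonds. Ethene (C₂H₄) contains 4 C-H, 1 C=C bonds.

Reaction II, by 1236 kJ

Reaction I:
  Bonds broken (reactants):
    C-C: 2 × 356 = 712
    C-H: 8 × 406 = 3248
    C=C: 1 × 592 = 592
    H-H: 1 × 428 = 428
    Σ(broken) = 4980 kJ
  Bonds formed (products):
    C-C: 3 × 356 = 1068
    C-H: 10 × 406 = 4060
    Σ(formed) = 5128 kJ
  ΔH_I = 4980 − 5128 = −148 kJ
Reaction II:
  Bonds broken (reactants):
    C-H: 4 × 406 = 1624
    C=C: 1 × 592 = 592
    O=O: 3 × 508 = 1524
    Σ(broken) = 3740 kJ
  Bonds formed (products):
    C=O: 4 × 813 = 3252
    O-H: 4 × 468 = 1872
    Σ(formed) = 5124 kJ
  ΔH_II = 3740 − 5124 = −1384 kJ
ΔH_I − ΔH_II = +1236 kJ, so reaction II has the more negative ΔH; |ΔH_I − ΔH_II| = 1236 kJ.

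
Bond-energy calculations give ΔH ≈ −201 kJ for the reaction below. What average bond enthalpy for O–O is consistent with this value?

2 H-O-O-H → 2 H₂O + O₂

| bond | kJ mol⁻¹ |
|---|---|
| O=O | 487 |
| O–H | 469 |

Let D be the O–O bond energy.
Σ(broken) = 4×469 + 2×D = 1876 + 2D
Σ(formed) = 4×469 + 1×487 = 2363
ΔH = Σ(broken) − Σ(formed) = (1876 + 2D) − (2363) = −487 + 2D
Setting this equal to −201 kJ gives 2D = 286, so D = 143 kJ/mol.

D(O–O) ≈ 143 kJ/mol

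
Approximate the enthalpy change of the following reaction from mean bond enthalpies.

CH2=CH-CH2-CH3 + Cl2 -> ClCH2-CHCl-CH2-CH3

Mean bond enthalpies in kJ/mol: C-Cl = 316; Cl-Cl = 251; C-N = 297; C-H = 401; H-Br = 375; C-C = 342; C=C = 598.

Bonds broken (reactants):
  C-C: 2 × 342 = 684
  C-H: 8 × 401 = 3208
  C=C: 1 × 598 = 598
  Cl-Cl: 1 × 251 = 251
  Σ(broken) = 4741 kJ
Bonds formed (products):
  C-C: 3 × 342 = 1026
  C-Cl: 2 × 316 = 632
  C-H: 8 × 401 = 3208
  Σ(formed) = 4866 kJ
ΔH = Σ(broken) − Σ(formed) = 4741 − 4866 = −125 kJ

ΔH ≈ −125 kJ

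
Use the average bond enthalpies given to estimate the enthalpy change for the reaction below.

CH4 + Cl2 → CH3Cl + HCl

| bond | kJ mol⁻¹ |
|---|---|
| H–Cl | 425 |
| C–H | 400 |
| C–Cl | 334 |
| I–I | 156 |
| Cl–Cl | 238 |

ΔH ≈ −121 kJ

Bonds broken (reactants):
  C–H: 4 × 400 = 1600
  Cl–Cl: 1 × 238 = 238
  Σ(broken) = 1838 kJ
Bonds formed (products):
  C–Cl: 1 × 334 = 334
  C–H: 3 × 400 = 1200
  H–Cl: 1 × 425 = 425
  Σ(formed) = 1959 kJ
ΔH = Σ(broken) − Σ(formed) = 1838 − 1959 = −121 kJ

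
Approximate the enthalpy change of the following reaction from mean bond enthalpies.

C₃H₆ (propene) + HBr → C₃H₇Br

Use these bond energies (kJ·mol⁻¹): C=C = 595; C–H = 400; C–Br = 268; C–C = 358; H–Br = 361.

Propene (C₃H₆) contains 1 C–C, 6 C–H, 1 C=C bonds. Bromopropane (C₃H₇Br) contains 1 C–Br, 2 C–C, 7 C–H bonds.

ΔH ≈ −70 kJ

Bonds broken (reactants):
  C–C: 1 × 358 = 358
  C–H: 6 × 400 = 2400
  C=C: 1 × 595 = 595
  H–Br: 1 × 361 = 361
  Σ(broken) = 3714 kJ
Bonds formed (products):
  C–Br: 1 × 268 = 268
  C–C: 2 × 358 = 716
  C–H: 7 × 400 = 2800
  Σ(formed) = 3784 kJ
ΔH = Σ(broken) − Σ(formed) = 3714 − 3784 = −70 kJ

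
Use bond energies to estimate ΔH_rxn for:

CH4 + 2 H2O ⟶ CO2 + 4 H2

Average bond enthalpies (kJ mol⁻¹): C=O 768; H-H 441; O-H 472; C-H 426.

Bonds broken (reactants):
  C-H: 4 × 426 = 1704
  O-H: 4 × 472 = 1888
  Σ(broken) = 3592 kJ
Bonds formed (products):
  C=O: 2 × 768 = 1536
  H-H: 4 × 441 = 1764
  Σ(formed) = 3300 kJ
ΔH = Σ(broken) − Σ(formed) = 3592 − 3300 = +292 kJ

ΔH ≈ +292 kJ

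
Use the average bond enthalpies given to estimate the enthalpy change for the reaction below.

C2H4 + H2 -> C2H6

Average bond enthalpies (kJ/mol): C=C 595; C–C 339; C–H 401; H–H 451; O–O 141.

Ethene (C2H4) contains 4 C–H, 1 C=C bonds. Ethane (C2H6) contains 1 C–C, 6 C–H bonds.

Bonds broken (reactants):
  C–H: 4 × 401 = 1604
  C=C: 1 × 595 = 595
  H–H: 1 × 451 = 451
  Σ(broken) = 2650 kJ
Bonds formed (products):
  C–C: 1 × 339 = 339
  C–H: 6 × 401 = 2406
  Σ(formed) = 2745 kJ
ΔH = Σ(broken) − Σ(formed) = 2650 − 2745 = −95 kJ

ΔH ≈ −95 kJ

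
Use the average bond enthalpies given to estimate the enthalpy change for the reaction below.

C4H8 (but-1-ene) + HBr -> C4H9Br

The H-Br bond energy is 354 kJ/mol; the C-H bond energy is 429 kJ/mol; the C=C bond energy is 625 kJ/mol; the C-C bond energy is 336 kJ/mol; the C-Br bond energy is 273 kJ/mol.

Bonds broken (reactants):
  C-C: 2 × 336 = 672
  C-H: 8 × 429 = 3432
  C=C: 1 × 625 = 625
  H-Br: 1 × 354 = 354
  Σ(broken) = 5083 kJ
Bonds formed (products):
  C-Br: 1 × 273 = 273
  C-C: 3 × 336 = 1008
  C-H: 9 × 429 = 3861
  Σ(formed) = 5142 kJ
ΔH = Σ(broken) − Σ(formed) = 5083 − 5142 = −59 kJ

ΔH ≈ −59 kJ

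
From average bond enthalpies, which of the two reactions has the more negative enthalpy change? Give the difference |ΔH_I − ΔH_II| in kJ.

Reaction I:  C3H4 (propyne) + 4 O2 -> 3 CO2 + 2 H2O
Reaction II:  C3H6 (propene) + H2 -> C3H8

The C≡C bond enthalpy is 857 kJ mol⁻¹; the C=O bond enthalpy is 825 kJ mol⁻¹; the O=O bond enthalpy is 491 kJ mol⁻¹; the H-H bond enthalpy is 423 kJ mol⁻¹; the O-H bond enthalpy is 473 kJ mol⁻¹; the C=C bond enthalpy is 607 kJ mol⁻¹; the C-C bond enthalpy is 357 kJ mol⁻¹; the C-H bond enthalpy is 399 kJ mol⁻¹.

Reaction I, by 1943 kJ

Reaction I:
  Bonds broken (reactants):
    C≡C: 1 × 857 = 857
    C-C: 1 × 357 = 357
    C-H: 4 × 399 = 1596
    O=O: 4 × 491 = 1964
    Σ(broken) = 4774 kJ
  Bonds formed (products):
    C=O: 6 × 825 = 4950
    O-H: 4 × 473 = 1892
    Σ(formed) = 6842 kJ
  ΔH_I = 4774 − 6842 = −2068 kJ
Reaction II:
  Bonds broken (reactants):
    C-C: 1 × 357 = 357
    C-H: 6 × 399 = 2394
    C=C: 1 × 607 = 607
    H-H: 1 × 423 = 423
    Σ(broken) = 3781 kJ
  Bonds formed (products):
    C-C: 2 × 357 = 714
    C-H: 8 × 399 = 3192
    Σ(formed) = 3906 kJ
  ΔH_II = 3781 − 3906 = −125 kJ
ΔH_I − ΔH_II = −1943 kJ, so reaction I has the more negative ΔH; |ΔH_I − ΔH_II| = 1943 kJ.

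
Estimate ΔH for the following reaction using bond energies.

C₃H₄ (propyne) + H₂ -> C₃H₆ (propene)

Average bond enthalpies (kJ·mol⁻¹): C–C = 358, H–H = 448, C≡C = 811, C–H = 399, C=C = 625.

ΔH ≈ −164 kJ

Bonds broken (reactants):
  C≡C: 1 × 811 = 811
  C–C: 1 × 358 = 358
  C–H: 4 × 399 = 1596
  H–H: 1 × 448 = 448
  Σ(broken) = 3213 kJ
Bonds formed (products):
  C–C: 1 × 358 = 358
  C–H: 6 × 399 = 2394
  C=C: 1 × 625 = 625
  Σ(formed) = 3377 kJ
ΔH = Σ(broken) − Σ(formed) = 3213 − 3377 = −164 kJ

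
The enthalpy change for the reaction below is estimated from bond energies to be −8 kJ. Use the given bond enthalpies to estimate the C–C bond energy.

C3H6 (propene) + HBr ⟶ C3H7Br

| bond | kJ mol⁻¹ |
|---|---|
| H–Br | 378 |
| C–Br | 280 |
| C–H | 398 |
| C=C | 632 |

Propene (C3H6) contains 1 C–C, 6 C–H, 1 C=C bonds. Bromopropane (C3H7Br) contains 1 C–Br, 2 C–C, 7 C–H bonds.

D(C–C) ≈ 340 kJ/mol

Let D be the C–C bond energy.
Σ(broken) = 1×D + 6×398 + 1×632 + 1×378 = 3398 + D
Σ(formed) = 1×280 + 2×D + 7×398 = 3066 + 2D
ΔH = Σ(broken) − Σ(formed) = (3398 + D) − (3066 + 2D) = +332 − D
Setting this equal to −8 kJ gives D = 340 kJ/mol.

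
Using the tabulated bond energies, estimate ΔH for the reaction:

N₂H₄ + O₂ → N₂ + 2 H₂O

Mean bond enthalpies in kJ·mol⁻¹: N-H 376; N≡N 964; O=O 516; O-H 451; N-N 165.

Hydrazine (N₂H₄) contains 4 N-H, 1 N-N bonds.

ΔH ≈ −583 kJ

Bonds broken (reactants):
  N-H: 4 × 376 = 1504
  N-N: 1 × 165 = 165
  O=O: 1 × 516 = 516
  Σ(broken) = 2185 kJ
Bonds formed (products):
  N≡N: 1 × 964 = 964
  O-H: 4 × 451 = 1804
  Σ(formed) = 2768 kJ
ΔH = Σ(broken) − Σ(formed) = 2185 − 2768 = −583 kJ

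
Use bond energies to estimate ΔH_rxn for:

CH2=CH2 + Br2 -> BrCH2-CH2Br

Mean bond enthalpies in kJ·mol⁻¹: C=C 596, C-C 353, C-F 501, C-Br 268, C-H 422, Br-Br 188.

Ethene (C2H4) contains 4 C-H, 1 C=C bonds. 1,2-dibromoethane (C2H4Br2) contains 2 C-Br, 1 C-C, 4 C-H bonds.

ΔH ≈ −105 kJ

Bonds broken (reactants):
  Br-Br: 1 × 188 = 188
  C-H: 4 × 422 = 1688
  C=C: 1 × 596 = 596
  Σ(broken) = 2472 kJ
Bonds formed (products):
  C-Br: 2 × 268 = 536
  C-C: 1 × 353 = 353
  C-H: 4 × 422 = 1688
  Σ(formed) = 2577 kJ
ΔH = Σ(broken) − Σ(formed) = 2472 − 2577 = −105 kJ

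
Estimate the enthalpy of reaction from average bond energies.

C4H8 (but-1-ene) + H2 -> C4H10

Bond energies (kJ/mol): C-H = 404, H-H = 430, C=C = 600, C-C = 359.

Bonds broken (reactants):
  C-C: 2 × 359 = 718
  C-H: 8 × 404 = 3232
  C=C: 1 × 600 = 600
  H-H: 1 × 430 = 430
  Σ(broken) = 4980 kJ
Bonds formed (products):
  C-C: 3 × 359 = 1077
  C-H: 10 × 404 = 4040
  Σ(formed) = 5117 kJ
ΔH = Σ(broken) − Σ(formed) = 4980 − 5117 = −137 kJ

ΔH ≈ −137 kJ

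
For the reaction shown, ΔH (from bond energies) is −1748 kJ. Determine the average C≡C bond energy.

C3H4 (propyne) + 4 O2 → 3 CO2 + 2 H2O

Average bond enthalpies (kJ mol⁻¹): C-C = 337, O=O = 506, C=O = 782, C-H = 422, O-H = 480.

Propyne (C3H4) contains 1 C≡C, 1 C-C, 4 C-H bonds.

Let D be the C≡C bond energy.
Σ(broken) = 1×D + 1×337 + 4×422 + 4×506 = 4049 + D
Σ(formed) = 6×782 + 4×480 = 6612
ΔH = Σ(broken) − Σ(formed) = (4049 + D) − (6612) = −2563 + D
Setting this equal to −1748 kJ gives D = 815 kJ/mol.

D(C≡C) ≈ 815 kJ/mol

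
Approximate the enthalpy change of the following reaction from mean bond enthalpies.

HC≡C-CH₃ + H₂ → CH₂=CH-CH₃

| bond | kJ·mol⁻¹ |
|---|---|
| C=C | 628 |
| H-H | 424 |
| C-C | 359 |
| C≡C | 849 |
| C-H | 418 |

Bonds broken (reactants):
  C≡C: 1 × 849 = 849
  C-C: 1 × 359 = 359
  C-H: 4 × 418 = 1672
  H-H: 1 × 424 = 424
  Σ(broken) = 3304 kJ
Bonds formed (products):
  C-C: 1 × 359 = 359
  C-H: 6 × 418 = 2508
  C=C: 1 × 628 = 628
  Σ(formed) = 3495 kJ
ΔH = Σ(broken) − Σ(formed) = 3304 − 3495 = −191 kJ

ΔH ≈ −191 kJ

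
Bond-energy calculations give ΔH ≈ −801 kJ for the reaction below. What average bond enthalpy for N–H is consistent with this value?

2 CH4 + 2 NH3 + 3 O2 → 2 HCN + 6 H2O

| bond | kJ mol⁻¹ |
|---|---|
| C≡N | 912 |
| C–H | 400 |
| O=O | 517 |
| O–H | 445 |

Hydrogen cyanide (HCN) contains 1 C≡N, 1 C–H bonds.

Let D be the N–H bond energy.
Σ(broken) = 8×400 + 6×D + 3×517 = 4751 + 6D
Σ(formed) = 2×912 + 2×400 + 12×445 = 7964
ΔH = Σ(broken) − Σ(formed) = (4751 + 6D) − (7964) = −3213 + 6D
Setting this equal to −801 kJ gives 6D = 2412, so D = 402 kJ/mol.

D(N–H) ≈ 402 kJ/mol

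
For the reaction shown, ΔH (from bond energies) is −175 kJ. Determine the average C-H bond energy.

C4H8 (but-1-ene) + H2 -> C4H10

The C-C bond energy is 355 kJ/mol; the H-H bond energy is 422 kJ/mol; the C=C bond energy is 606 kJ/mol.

Let D be the C-H bond energy.
Σ(broken) = 2×355 + 8×D + 1×606 + 1×422 = 1738 + 8D
Σ(formed) = 3×355 + 10×D = 1065 + 10D
ΔH = Σ(broken) − Σ(formed) = (1738 + 8D) − (1065 + 10D) = +673 − 2D
Setting this equal to −175 kJ gives 2D = 848, so D = 424 kJ/mol.

D(C-H) ≈ 424 kJ/mol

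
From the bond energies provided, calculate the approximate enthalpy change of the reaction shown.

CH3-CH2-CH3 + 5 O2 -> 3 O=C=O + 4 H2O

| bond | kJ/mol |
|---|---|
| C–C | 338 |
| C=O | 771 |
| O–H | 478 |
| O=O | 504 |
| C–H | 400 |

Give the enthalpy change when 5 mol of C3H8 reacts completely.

ΔH = −10270 kJ

Bonds broken (reactants):
  C–C: 2 × 338 = 676
  C–H: 8 × 400 = 3200
  O=O: 5 × 504 = 2520
  Σ(broken) = 6396 kJ
Bonds formed (products):
  C=O: 6 × 771 = 4626
  O–H: 8 × 478 = 3824
  Σ(formed) = 8450 kJ
ΔH = Σ(broken) − Σ(formed) = 6396 − 8450 = −2054 kJ
For 5× the reaction as written: 5 × (−2054) = −10270 kJ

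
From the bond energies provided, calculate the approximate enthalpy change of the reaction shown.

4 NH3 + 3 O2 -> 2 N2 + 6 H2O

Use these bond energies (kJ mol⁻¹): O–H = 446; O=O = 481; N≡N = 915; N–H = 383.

ΔH ≈ −1143 kJ

Bonds broken (reactants):
  N–H: 12 × 383 = 4596
  O=O: 3 × 481 = 1443
  Σ(broken) = 6039 kJ
Bonds formed (products):
  N≡N: 2 × 915 = 1830
  O–H: 12 × 446 = 5352
  Σ(formed) = 7182 kJ
ΔH = Σ(broken) − Σ(formed) = 6039 − 7182 = −1143 kJ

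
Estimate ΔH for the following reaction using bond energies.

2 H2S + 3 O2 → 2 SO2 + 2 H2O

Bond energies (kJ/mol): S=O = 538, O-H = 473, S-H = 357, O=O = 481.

ΔH ≈ −1173 kJ

Bonds broken (reactants):
  O=O: 3 × 481 = 1443
  S-H: 4 × 357 = 1428
  Σ(broken) = 2871 kJ
Bonds formed (products):
  O-H: 4 × 473 = 1892
  S=O: 4 × 538 = 2152
  Σ(formed) = 4044 kJ
ΔH = Σ(broken) − Σ(formed) = 2871 − 4044 = −1173 kJ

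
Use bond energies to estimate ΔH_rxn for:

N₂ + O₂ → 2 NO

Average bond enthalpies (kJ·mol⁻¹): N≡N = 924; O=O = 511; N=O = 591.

Bonds broken (reactants):
  N≡N: 1 × 924 = 924
  O=O: 1 × 511 = 511
  Σ(broken) = 1435 kJ
Bonds formed (products):
  N=O: 2 × 591 = 1182
  Σ(formed) = 1182 kJ
ΔH = Σ(broken) − Σ(formed) = 1435 − 1182 = +253 kJ

ΔH ≈ +253 kJ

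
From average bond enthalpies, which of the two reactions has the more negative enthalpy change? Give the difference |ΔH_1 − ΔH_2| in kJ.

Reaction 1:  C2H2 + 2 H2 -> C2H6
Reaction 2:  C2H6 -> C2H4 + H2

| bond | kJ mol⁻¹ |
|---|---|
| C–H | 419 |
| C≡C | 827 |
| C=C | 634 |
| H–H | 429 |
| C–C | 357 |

Reaction 1, by 480 kJ

Reaction 1:
  Bonds broken (reactants):
    C≡C: 1 × 827 = 827
    C–H: 2 × 419 = 838
    H–H: 2 × 429 = 858
    Σ(broken) = 2523 kJ
  Bonds formed (products):
    C–C: 1 × 357 = 357
    C–H: 6 × 419 = 2514
    Σ(formed) = 2871 kJ
  ΔH_1 = 2523 − 2871 = −348 kJ
Reaction 2:
  Bonds broken (reactants):
    C–C: 1 × 357 = 357
    C–H: 6 × 419 = 2514
    Σ(broken) = 2871 kJ
  Bonds formed (products):
    C–H: 4 × 419 = 1676
    C=C: 1 × 634 = 634
    H–H: 1 × 429 = 429
    Σ(formed) = 2739 kJ
  ΔH_2 = 2871 − 2739 = +132 kJ
ΔH_1 − ΔH_2 = −480 kJ, so reaction 1 has the more negative ΔH; |ΔH_1 − ΔH_2| = 480 kJ.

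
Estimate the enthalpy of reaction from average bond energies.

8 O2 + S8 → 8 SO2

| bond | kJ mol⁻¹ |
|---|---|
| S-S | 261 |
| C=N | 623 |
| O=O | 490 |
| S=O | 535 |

ΔH ≈ −2552 kJ

Bonds broken (reactants):
  O=O: 8 × 490 = 3920
  S-S: 8 × 261 = 2088
  Σ(broken) = 6008 kJ
Bonds formed (products):
  S=O: 16 × 535 = 8560
  Σ(formed) = 8560 kJ
ΔH = Σ(broken) − Σ(formed) = 6008 − 8560 = −2552 kJ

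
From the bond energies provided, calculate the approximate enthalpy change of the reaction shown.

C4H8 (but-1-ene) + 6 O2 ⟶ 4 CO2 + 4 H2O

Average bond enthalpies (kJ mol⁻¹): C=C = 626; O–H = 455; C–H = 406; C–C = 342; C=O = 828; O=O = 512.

Bonds broken (reactants):
  C–C: 2 × 342 = 684
  C–H: 8 × 406 = 3248
  C=C: 1 × 626 = 626
  O=O: 6 × 512 = 3072
  Σ(broken) = 7630 kJ
Bonds formed (products):
  C=O: 8 × 828 = 6624
  O–H: 8 × 455 = 3640
  Σ(formed) = 10264 kJ
ΔH = Σ(broken) − Σ(formed) = 7630 − 10264 = −2634 kJ

ΔH ≈ −2634 kJ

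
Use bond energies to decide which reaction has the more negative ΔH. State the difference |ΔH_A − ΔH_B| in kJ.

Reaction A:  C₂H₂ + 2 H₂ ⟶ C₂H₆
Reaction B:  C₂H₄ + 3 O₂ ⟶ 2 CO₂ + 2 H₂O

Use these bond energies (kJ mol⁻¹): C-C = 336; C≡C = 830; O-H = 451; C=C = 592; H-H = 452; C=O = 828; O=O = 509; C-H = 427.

Reaction B, by 979 kJ

Reaction A:
  Bonds broken (reactants):
    C≡C: 1 × 830 = 830
    C-H: 2 × 427 = 854
    H-H: 2 × 452 = 904
    Σ(broken) = 2588 kJ
  Bonds formed (products):
    C-C: 1 × 336 = 336
    C-H: 6 × 427 = 2562
    Σ(formed) = 2898 kJ
  ΔH_A = 2588 − 2898 = −310 kJ
Reaction B:
  Bonds broken (reactants):
    C-H: 4 × 427 = 1708
    C=C: 1 × 592 = 592
    O=O: 3 × 509 = 1527
    Σ(broken) = 3827 kJ
  Bonds formed (products):
    C=O: 4 × 828 = 3312
    O-H: 4 × 451 = 1804
    Σ(formed) = 5116 kJ
  ΔH_B = 3827 − 5116 = −1289 kJ
ΔH_A − ΔH_B = +979 kJ, so reaction B has the more negative ΔH; |ΔH_A − ΔH_B| = 979 kJ.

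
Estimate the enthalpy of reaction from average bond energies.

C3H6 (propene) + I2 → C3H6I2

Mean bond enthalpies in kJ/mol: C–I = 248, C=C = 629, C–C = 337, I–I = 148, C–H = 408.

Bonds broken (reactants):
  C–C: 1 × 337 = 337
  C–H: 6 × 408 = 2448
  C=C: 1 × 629 = 629
  I–I: 1 × 148 = 148
  Σ(broken) = 3562 kJ
Bonds formed (products):
  C–C: 2 × 337 = 674
  C–H: 6 × 408 = 2448
  C–I: 2 × 248 = 496
  Σ(formed) = 3618 kJ
ΔH = Σ(broken) − Σ(formed) = 3562 − 3618 = −56 kJ

ΔH ≈ −56 kJ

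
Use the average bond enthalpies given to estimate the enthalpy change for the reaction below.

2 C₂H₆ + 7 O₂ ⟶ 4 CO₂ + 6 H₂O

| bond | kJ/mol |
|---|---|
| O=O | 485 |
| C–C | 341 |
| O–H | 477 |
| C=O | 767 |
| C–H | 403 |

ΔH ≈ −2947 kJ

Bonds broken (reactants):
  C–C: 2 × 341 = 682
  C–H: 12 × 403 = 4836
  O=O: 7 × 485 = 3395
  Σ(broken) = 8913 kJ
Bonds formed (products):
  C=O: 8 × 767 = 6136
  O–H: 12 × 477 = 5724
  Σ(formed) = 11860 kJ
ΔH = Σ(broken) − Σ(formed) = 8913 − 11860 = −2947 kJ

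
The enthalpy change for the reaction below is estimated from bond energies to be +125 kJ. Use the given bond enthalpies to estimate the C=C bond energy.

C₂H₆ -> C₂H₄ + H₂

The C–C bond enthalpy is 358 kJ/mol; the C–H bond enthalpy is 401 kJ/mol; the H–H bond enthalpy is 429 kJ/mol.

Let D be the C=C bond energy.
Σ(broken) = 1×358 + 6×401 = 2764
Σ(formed) = 4×401 + 1×D + 1×429 = 2033 + D
ΔH = Σ(broken) − Σ(formed) = (2764) − (2033 + D) = +731 − D
Setting this equal to +125 kJ gives D = 606 kJ/mol.

D(C=C) ≈ 606 kJ/mol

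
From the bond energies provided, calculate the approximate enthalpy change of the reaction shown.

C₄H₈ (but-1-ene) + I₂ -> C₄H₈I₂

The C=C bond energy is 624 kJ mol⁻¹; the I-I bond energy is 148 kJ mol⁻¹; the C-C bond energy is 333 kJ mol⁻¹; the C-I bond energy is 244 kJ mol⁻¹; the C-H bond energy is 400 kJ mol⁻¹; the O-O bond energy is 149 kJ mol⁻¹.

Bonds broken (reactants):
  C-C: 2 × 333 = 666
  C-H: 8 × 400 = 3200
  C=C: 1 × 624 = 624
  I-I: 1 × 148 = 148
  Σ(broken) = 4638 kJ
Bonds formed (products):
  C-C: 3 × 333 = 999
  C-H: 8 × 400 = 3200
  C-I: 2 × 244 = 488
  Σ(formed) = 4687 kJ
ΔH = Σ(broken) − Σ(formed) = 4638 − 4687 = −49 kJ

ΔH ≈ −49 kJ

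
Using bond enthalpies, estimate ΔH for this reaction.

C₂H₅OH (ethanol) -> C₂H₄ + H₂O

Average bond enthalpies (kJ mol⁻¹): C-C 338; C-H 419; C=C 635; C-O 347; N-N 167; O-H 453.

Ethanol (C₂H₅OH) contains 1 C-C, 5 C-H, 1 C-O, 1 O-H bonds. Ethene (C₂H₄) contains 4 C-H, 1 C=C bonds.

Bonds broken (reactants):
  C-C: 1 × 338 = 338
  C-H: 5 × 419 = 2095
  C-O: 1 × 347 = 347
  O-H: 1 × 453 = 453
  Σ(broken) = 3233 kJ
Bonds formed (products):
  C-H: 4 × 419 = 1676
  C=C: 1 × 635 = 635
  O-H: 2 × 453 = 906
  Σ(formed) = 3217 kJ
ΔH = Σ(broken) − Σ(formed) = 3233 − 3217 = +16 kJ

ΔH ≈ +16 kJ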